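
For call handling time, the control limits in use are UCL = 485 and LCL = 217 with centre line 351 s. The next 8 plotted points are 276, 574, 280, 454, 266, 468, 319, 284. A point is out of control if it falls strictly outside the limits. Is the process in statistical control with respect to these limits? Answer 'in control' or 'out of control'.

Compare each point to [217, 485]: sample 2 = 574 > UCL.

out of control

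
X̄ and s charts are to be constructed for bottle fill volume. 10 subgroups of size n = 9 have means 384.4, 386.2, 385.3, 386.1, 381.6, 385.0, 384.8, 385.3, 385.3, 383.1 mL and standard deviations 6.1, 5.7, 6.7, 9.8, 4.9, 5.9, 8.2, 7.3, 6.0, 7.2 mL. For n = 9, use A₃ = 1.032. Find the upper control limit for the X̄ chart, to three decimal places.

391.707

X̄̄ = (384.4 + 386.2 + 385.3 + 386.1 + 381.6 + 385.0 + 384.8 + 385.3 + 385.3 + 383.1) / 10 = 384.7100
s̄ = (6.1 + 5.7 + 6.7 + 9.8 + 4.9 + 5.9 + 8.2 + 7.3 + 6.0 + 7.2) / 10 = 6.7800
UCL = X̄̄ + A₃·s̄ = 384.7100 + 1.032 × 6.7800 = 391.7070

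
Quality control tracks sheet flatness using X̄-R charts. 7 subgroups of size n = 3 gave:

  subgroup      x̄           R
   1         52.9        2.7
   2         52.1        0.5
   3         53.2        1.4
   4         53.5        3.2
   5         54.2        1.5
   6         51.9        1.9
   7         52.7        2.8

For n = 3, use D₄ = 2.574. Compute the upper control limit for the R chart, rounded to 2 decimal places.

5.15

R̄ = (2.7 + 0.5 + 1.4 + 3.2 + 1.5 + 1.9 + 2.8) / 7 = 14.0000 / 7 = 2.0000
UCL_R = D₄·R̄ = 2.574 × 2.0000 = 5.1480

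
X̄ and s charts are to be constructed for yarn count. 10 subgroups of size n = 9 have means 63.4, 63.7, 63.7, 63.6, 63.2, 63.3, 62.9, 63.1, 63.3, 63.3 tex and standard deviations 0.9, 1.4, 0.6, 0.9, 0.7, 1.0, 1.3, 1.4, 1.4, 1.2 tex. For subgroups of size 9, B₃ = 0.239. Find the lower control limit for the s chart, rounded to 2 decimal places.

0.26

s̄ = (0.9 + 1.4 + 0.6 + 0.9 + 0.7 + 1.0 + 1.3 + 1.4 + 1.4 + 1.2) / 10 = 1.0800
LCL_s = B₃·s̄ = 0.239 × 1.0800 = 0.2581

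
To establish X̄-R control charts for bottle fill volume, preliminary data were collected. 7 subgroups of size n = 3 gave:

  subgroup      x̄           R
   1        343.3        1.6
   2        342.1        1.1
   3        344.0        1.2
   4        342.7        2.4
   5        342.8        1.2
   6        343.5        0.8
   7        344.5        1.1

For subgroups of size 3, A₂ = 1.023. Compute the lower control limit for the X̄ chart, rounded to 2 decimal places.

341.90

X̄̄ = (343.3 + 342.1 + 344.0 + 342.7 + 342.8 + 343.5 + 344.5) / 7 = 2402.9000 / 7 = 343.2714
R̄ = (1.6 + 1.1 + 1.2 + 2.4 + 1.2 + 0.8 + 1.1) / 7 = 9.4000 / 7 = 1.3429
LCL = X̄̄ − A₂·R̄ = 343.2714 − 1.023 × 1.3429 = 341.8977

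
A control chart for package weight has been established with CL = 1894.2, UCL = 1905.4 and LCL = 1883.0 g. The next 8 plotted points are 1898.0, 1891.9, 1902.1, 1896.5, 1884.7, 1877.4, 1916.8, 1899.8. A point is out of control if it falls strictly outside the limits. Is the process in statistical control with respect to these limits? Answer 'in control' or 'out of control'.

Compare each point to [1883.0, 1905.4]: sample 6 = 1877.4 < LCL; sample 7 = 1916.8 > UCL.

out of control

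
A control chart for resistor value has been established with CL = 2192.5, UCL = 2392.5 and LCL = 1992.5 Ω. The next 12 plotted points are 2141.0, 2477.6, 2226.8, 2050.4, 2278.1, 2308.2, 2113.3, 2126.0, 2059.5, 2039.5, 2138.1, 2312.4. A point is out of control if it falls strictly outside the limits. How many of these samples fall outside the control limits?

Compare each point to [1992.5, 2392.5]: sample 2 = 2477.6 > UCL.

1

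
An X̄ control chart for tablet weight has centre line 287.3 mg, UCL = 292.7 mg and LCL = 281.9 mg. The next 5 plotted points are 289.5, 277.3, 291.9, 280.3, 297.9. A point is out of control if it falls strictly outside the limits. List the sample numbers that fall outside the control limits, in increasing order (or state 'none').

2, 4, 5

Compare each point to [281.9, 292.7]: sample 2 = 277.3 < LCL; sample 4 = 280.3 < LCL; sample 5 = 297.9 > UCL.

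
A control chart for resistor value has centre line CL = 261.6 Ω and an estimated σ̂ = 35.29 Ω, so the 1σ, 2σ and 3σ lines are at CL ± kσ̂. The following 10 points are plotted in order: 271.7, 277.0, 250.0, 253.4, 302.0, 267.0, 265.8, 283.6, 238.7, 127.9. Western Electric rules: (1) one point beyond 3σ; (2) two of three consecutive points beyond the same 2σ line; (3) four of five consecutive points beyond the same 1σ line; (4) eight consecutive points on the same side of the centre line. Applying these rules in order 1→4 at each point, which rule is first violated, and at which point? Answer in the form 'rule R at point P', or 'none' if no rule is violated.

Zone of each point (C = within 1σ̂, B = 1σ̂–2σ̂, A = 2σ̂–3σ̂, * = beyond 3σ̂; sign = side of CL): 1:+C, 2:+C, 3:-C, 4:-C, 5:+B, 6:+C, 7:+C, 8:+C, 9:-C, 10:-*
Rule 1 (one point beyond the 3σ limits) is satisfied at point 10.

rule 1 at point 10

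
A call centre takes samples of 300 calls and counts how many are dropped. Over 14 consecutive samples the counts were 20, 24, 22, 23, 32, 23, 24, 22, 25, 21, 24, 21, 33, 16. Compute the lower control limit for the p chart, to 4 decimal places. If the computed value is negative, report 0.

0.0320

p̄ = Σdᵢ / (k·n) = 330 / (14 × 300) = 0.07857
LCL = p̄ − 3·√(p̄(1−p̄)/n) = 0.07857 − 3 × 0.01553 = 0.03197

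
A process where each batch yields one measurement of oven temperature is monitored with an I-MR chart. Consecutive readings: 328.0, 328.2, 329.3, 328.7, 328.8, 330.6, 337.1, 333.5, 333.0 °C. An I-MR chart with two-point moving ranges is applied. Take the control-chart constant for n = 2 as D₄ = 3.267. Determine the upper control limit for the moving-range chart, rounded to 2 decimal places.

Moving ranges: 0.2, 1.1, 0.6, 0.1, 1.8, 6.5, 3.6, 0.5; M̄R̄ = 14.4000 / 8 = 1.8000
UCL_MR = D₄·M̄R̄ = 3.267 × 1.8000 = 5.8806

5.88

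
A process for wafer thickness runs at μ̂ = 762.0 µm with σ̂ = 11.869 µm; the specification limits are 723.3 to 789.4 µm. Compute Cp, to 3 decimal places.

Cp = (USL − LSL) / (6σ̂) = (789.4 − 723.3) / (6 × 11.869) = 66.1000 / 71.2140 = 0.9282

0.928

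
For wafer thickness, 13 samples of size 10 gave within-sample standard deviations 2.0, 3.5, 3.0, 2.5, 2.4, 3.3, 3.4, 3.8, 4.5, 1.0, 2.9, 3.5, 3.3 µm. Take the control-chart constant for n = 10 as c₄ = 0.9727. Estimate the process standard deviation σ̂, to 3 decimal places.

s̄ = (2.0 + 3.5 + 3.0 + 2.5 + 2.4 + 3.3 + 3.4 + 3.8 + 4.5 + 1.0 + 2.9 + 3.5 + 3.3) / 13 = 3.0077
σ̂ = s̄ / c₄ = 3.0077 / 0.9727 = 3.0921

3.092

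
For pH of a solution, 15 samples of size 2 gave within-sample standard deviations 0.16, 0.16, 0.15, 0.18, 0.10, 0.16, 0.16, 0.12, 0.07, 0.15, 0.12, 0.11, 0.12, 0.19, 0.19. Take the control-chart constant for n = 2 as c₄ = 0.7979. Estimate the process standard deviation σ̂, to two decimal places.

s̄ = (0.16 + 0.16 + 0.15 + 0.18 + 0.10 + 0.16 + 0.16 + 0.12 + 0.07 + 0.15 + 0.12 + 0.11 + 0.12 + 0.19 + 0.19) / 15 = 0.1427
σ̂ = s̄ / c₄ = 0.1427 / 0.7979 = 0.1788

0.18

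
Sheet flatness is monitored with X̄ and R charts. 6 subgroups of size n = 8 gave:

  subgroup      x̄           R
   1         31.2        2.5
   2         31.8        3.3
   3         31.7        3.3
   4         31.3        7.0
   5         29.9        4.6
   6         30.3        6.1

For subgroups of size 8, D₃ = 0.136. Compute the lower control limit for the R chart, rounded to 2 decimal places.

R̄ = (2.5 + 3.3 + 3.3 + 7.0 + 4.6 + 6.1) / 6 = 26.8000 / 6 = 4.4667
LCL_R = D₃·R̄ = 0.136 × 4.4667 = 0.6075

0.61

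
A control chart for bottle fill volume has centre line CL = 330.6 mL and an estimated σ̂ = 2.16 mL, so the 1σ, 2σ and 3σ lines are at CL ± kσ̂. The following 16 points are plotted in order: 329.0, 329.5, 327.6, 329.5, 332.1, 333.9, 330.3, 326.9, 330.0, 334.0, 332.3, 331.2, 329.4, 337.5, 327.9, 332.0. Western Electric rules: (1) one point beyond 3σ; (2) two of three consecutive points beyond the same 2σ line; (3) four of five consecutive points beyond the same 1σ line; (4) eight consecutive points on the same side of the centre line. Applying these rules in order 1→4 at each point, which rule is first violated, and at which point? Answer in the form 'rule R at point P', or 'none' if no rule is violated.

rule 1 at point 14

Zone of each point (C = within 1σ̂, B = 1σ̂–2σ̂, A = 2σ̂–3σ̂, * = beyond 3σ̂; sign = side of CL): 1:-C, 2:-C, 3:-B, 4:-C, 5:+C, 6:+B, 7:-C, 8:-B, 9:-C, 10:+B, 11:+C, 12:+C, 13:-C, 14:+*, 15:-B, 16:+C
Rule 1 (one point beyond the 3σ limits) is satisfied at point 14.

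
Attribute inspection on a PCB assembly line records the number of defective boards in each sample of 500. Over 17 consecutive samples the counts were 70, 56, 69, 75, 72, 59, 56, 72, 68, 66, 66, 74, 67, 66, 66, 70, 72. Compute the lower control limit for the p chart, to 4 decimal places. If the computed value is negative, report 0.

0.0888

p̄ = Σdᵢ / (k·n) = 1144 / (17 × 500) = 0.13459
LCL = p̄ − 3·√(p̄(1−p̄)/n) = 0.13459 − 3 × 0.01526 = 0.08880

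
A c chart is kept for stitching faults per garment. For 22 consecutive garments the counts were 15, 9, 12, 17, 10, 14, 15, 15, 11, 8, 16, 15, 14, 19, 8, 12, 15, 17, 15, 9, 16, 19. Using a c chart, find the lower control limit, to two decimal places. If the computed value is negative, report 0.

c̄ = (15 + 9 + 12 + 17 + 10 + 14 + 15 + 15 + 11 + 8 + 16 + 15 + 14 + 19 + 8 + 12 + 15 + 17 + 15 + 9 + 16 + 19) / 22 = 301 / 22 = 13.6818
LCL = c̄ − 3√c̄ = 13.6818 − 3 × 3.6989 = 2.5851

2.59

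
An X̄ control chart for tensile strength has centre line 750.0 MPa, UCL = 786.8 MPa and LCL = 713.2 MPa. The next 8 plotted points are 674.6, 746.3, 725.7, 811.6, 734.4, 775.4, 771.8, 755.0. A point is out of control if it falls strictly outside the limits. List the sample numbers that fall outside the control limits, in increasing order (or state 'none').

Compare each point to [713.2, 786.8]: sample 1 = 674.6 < LCL; sample 4 = 811.6 > UCL.

1, 4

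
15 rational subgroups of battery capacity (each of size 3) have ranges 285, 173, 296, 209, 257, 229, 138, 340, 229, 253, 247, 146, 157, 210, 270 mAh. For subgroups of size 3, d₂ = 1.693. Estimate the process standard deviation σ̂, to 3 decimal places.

135.420

R̄ = (285 + 173 + 296 + 209 + 257 + 229 + 138 + 340 + 229 + 253 + 247 + 146 + 157 + 210 + 270) / 15 = 229.2667
σ̂ = R̄ / d₂ = 229.2667 / 1.693 = 135.4204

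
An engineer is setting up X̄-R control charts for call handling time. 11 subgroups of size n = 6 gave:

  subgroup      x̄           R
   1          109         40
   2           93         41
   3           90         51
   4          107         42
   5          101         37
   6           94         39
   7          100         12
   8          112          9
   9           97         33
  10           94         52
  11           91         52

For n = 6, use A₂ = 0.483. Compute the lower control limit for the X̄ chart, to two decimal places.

X̄̄ = (109 + 93 + 90 + 107 + 101 + 94 + 100 + 112 + 97 + 94 + 91) / 11 = 1088.0000 / 11 = 98.9091
R̄ = (40 + 41 + 51 + 42 + 37 + 39 + 12 + 9 + 33 + 52 + 52) / 11 = 408.0000 / 11 = 37.0909
LCL = X̄̄ − A₂·R̄ = 98.9091 − 0.483 × 37.0909 = 80.9942

80.99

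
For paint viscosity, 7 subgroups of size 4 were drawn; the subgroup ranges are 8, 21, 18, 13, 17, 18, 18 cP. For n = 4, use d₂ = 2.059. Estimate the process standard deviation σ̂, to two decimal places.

7.84

R̄ = (8 + 21 + 18 + 13 + 17 + 18 + 18) / 7 = 16.1429
σ̂ = R̄ / d₂ = 16.1429 / 2.059 = 7.8401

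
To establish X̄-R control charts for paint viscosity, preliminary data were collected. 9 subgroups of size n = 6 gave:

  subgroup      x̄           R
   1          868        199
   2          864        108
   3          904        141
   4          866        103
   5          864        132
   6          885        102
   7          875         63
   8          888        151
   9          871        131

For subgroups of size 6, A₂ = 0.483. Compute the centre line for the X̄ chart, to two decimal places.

876.11

X̄̄ = (868 + 864 + 904 + 866 + 864 + 885 + 875 + 888 + 871) / 9 = 7885.0000 / 9 = 876.1111
CL = X̄̄ = 876.1111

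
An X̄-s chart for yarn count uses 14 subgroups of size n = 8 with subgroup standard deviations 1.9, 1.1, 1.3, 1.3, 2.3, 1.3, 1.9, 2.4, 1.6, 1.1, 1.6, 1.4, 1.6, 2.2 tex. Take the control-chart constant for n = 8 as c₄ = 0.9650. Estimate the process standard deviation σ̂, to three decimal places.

s̄ = (1.9 + 1.1 + 1.3 + 1.3 + 2.3 + 1.3 + 1.9 + 2.4 + 1.6 + 1.1 + 1.6 + 1.4 + 1.6 + 2.2) / 14 = 1.6429
σ̂ = s̄ / c₄ = 1.6429 / 0.9650 = 1.7024

1.702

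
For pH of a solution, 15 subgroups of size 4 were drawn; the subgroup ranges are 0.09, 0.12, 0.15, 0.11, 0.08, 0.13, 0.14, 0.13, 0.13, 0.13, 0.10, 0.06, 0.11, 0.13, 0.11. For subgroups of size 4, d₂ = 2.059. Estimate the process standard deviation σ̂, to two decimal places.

R̄ = (0.09 + 0.12 + 0.15 + 0.11 + 0.08 + 0.13 + 0.14 + 0.13 + 0.13 + 0.13 + 0.10 + 0.06 + 0.11 + 0.13 + 0.11) / 15 = 0.1147
σ̂ = R̄ / d₂ = 0.1147 / 2.059 = 0.0557

0.06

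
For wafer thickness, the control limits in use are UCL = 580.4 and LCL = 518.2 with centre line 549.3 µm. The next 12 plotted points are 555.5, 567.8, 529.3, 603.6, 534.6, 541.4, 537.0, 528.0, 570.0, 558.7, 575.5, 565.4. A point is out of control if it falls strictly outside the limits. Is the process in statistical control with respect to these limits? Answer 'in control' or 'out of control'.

out of control

Compare each point to [518.2, 580.4]: sample 4 = 603.6 > UCL.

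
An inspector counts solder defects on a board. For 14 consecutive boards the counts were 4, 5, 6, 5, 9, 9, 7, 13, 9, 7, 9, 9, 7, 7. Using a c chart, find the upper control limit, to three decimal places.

c̄ = (4 + 5 + 6 + 5 + 9 + 9 + 7 + 13 + 9 + 7 + 9 + 9 + 7 + 7) / 14 = 106 / 14 = 7.5714
UCL = c̄ + 3√c̄ = 7.5714 + 3 × √7.5714 = 7.5714 + 3 × 2.7516 = 15.8263

15.826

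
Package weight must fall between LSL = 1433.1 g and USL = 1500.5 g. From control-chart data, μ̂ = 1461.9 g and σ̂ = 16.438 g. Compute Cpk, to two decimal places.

0.58

Cpu = (USL − μ̂) / (3σ̂) = (1500.5 − 1461.9) / (3 × 16.438) = 0.7827; Cpl = (μ̂ − LSL) / (3σ̂) = (1461.9 − 1433.1) / (3 × 16.438) = 0.5840; Cpk = min(Cpu, Cpl) = 0.5840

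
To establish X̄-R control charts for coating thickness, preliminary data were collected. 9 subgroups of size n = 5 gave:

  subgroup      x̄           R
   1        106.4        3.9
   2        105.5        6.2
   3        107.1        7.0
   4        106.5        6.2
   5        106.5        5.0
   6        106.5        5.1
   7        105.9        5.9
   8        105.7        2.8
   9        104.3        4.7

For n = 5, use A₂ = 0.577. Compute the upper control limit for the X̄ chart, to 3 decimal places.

109.045

X̄̄ = (106.4 + 105.5 + 107.1 + 106.5 + 106.5 + 106.5 + 105.9 + 105.7 + 104.3) / 9 = 954.4000 / 9 = 106.0444
R̄ = (3.9 + 6.2 + 7.0 + 6.2 + 5.0 + 5.1 + 5.9 + 2.8 + 4.7) / 9 = 46.8000 / 9 = 5.2000
UCL = X̄̄ + A₂·R̄ = 106.0444 + 0.577 × 5.2000 = 109.0448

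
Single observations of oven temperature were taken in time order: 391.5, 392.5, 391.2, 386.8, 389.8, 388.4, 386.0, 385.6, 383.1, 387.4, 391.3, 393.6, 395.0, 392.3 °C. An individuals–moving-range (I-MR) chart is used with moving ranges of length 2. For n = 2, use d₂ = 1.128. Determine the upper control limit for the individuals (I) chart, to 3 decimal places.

X̄ = (391.5 + 392.5 + 391.2 + 386.8 + 389.8 + 388.4 + 386.0 + 385.6 + 383.1 + 387.4 + 391.3 + 393.6 + 395.0 + 392.3) / 14 = 389.6071
Moving ranges: 1.0, 1.3, 4.4, 3.0, 1.4, 2.4, 0.4, 2.5, 4.3, 3.9, 2.3, 1.4, 2.7; M̄R̄ = 31.0000 / 13 = 2.3846
UCL = X̄ + 3·M̄R̄/d₂ = 389.6071 + 3 × 2.3846 / 1.128 = 395.9492

395.949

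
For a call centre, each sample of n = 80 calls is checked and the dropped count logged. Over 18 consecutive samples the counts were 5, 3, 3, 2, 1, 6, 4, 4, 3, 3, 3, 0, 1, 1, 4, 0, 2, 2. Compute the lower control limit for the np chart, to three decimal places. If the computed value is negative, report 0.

0.000

p̄ = Σdᵢ / (k·n) = 47 / (18 × 80) = 0.03264
LCL = np̄ − 3·√(np̄(1−p̄)) = 2.6111 − 3 × 1.5893 = -2.1568 → 0 (negative, so LCL = 0)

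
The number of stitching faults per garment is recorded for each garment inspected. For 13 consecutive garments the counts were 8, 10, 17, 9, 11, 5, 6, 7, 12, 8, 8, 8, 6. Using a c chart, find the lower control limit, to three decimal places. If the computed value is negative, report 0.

0.000

c̄ = (8 + 10 + 17 + 9 + 11 + 5 + 6 + 7 + 12 + 8 + 8 + 8 + 6) / 13 = 115 / 13 = 8.8462
LCL = c̄ − 3√c̄ = 8.8462 − 3 × 2.9742 = -0.0766 → 0 (cannot be negative)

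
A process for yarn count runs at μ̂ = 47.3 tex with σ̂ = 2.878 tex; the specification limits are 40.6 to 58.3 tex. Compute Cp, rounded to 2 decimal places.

Cp = (USL − LSL) / (6σ̂) = (58.3 − 40.6) / (6 × 2.878) = 17.7000 / 17.2680 = 1.0250

1.03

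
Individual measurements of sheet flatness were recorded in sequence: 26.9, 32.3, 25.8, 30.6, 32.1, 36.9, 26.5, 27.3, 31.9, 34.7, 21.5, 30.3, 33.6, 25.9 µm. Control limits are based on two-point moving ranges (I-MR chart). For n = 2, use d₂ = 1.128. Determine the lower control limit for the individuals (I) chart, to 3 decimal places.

X̄ = (26.9 + 32.3 + 25.8 + 30.6 + 32.1 + 36.9 + 26.5 + 27.3 + 31.9 + 34.7 + 21.5 + 30.3 + 33.6 + 25.9) / 14 = 29.7357
Moving ranges: 5.4, 6.5, 4.8, 1.5, 4.8, 10.4, 0.8, 4.6, 2.8, 13.2, 8.8, 3.3, 7.7; M̄R̄ = 74.6000 / 13 = 5.7385
LCL = X̄ − 3·M̄R̄/d₂ = 29.7357 − 3 × 5.7385 / 1.128 = 14.4738

14.474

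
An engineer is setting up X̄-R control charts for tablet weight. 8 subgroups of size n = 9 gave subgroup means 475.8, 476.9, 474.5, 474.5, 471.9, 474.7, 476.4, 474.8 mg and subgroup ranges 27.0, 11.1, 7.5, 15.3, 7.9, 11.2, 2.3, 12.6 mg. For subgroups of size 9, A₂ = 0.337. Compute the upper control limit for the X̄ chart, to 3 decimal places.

X̄̄ = (475.8 + 476.9 + 474.5 + 474.5 + 471.9 + 474.7 + 476.4 + 474.8) / 8 = 3799.5000 / 8 = 474.9375
R̄ = (27.0 + 11.1 + 7.5 + 15.3 + 7.9 + 11.2 + 2.3 + 12.6) / 8 = 94.9000 / 8 = 11.8625
UCL = X̄̄ + A₂·R̄ = 474.9375 + 0.337 × 11.8625 = 478.9352

478.935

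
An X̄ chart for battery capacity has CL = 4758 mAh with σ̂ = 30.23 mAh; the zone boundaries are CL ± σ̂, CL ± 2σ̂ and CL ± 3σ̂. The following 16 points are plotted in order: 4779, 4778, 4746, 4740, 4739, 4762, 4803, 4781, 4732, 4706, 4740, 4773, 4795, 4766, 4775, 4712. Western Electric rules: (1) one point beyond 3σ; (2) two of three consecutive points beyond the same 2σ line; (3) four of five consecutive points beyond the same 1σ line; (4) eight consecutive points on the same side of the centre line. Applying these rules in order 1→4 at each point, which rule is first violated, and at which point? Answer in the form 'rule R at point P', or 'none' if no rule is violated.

Zone of each point (C = within 1σ̂, B = 1σ̂–2σ̂, A = 2σ̂–3σ̂, * = beyond 3σ̂; sign = side of CL): 1:+C, 2:+C, 3:-C, 4:-C, 5:-C, 6:+C, 7:+B, 8:+C, 9:-C, 10:-B, 11:-C, 12:+C, 13:+B, 14:+C, 15:+C, 16:-B
No rule fires across all 16 points.

none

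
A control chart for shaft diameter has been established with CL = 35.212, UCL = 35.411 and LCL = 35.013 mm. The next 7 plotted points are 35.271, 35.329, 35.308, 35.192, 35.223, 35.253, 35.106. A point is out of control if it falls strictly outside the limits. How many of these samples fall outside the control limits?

0

All 7 points lie within [35.013, 35.411].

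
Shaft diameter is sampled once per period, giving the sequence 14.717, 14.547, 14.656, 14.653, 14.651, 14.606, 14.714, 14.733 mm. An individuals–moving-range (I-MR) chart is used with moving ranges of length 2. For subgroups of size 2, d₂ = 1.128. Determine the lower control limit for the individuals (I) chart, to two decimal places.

X̄ = (14.717 + 14.547 + 14.656 + 14.653 + 14.651 + 14.606 + 14.714 + 14.733) / 8 = 14.6596
Moving ranges: 0.170, 0.109, 0.003, 0.002, 0.045, 0.108, 0.019; M̄R̄ = 0.4560 / 7 = 0.0651
LCL = X̄ − 3·M̄R̄/d₂ = 14.6596 − 3 × 0.0651 / 1.128 = 14.4864

14.49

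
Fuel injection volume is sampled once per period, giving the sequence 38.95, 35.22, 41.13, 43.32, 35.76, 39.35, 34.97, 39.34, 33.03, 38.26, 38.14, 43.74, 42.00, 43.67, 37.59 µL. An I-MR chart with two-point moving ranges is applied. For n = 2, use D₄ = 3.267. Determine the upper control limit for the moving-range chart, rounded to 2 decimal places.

Moving ranges: 3.73, 5.91, 2.19, 7.56, 3.59, 4.38, 4.37, 6.31, 5.23, 0.12, 5.60, 1.74, 1.67, 6.08; M̄R̄ = 58.4800 / 14 = 4.1771
UCL_MR = D₄·M̄R̄ = 3.267 × 4.1771 = 13.6467

13.65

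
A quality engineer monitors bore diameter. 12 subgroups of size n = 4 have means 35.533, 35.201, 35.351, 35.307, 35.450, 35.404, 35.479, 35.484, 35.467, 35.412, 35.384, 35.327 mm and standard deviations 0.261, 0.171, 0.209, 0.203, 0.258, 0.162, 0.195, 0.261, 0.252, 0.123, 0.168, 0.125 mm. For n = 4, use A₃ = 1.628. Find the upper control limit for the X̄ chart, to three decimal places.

35.724

X̄̄ = (35.533 + 35.201 + 35.351 + 35.307 + 35.450 + 35.404 + 35.479 + 35.484 + 35.467 + 35.412 + 35.384 + 35.327) / 12 = 35.3999
s̄ = (0.261 + 0.171 + 0.209 + 0.203 + 0.258 + 0.162 + 0.195 + 0.261 + 0.252 + 0.123 + 0.168 + 0.125) / 12 = 0.1990
UCL = X̄̄ + A₃·s̄ = 35.3999 + 1.628 × 0.1990 = 35.7239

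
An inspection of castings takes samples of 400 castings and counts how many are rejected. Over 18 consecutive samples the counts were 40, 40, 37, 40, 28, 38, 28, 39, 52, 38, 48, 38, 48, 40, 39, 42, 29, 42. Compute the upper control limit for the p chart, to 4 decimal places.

p̄ = Σdᵢ / (k·n) = 706 / (18 × 400) = 0.09806
UCL = p̄ + 3·√(p̄(1−p̄)/n) = 0.09806 + 3 × √(0.09806×0.90194/400) = 0.09806 + 3 × 0.01487 = 0.14266

0.1427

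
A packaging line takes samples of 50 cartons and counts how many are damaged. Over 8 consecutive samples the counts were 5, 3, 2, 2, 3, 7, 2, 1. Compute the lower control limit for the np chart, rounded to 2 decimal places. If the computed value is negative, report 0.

0.00

p̄ = Σdᵢ / (k·n) = 25 / (8 × 50) = 0.06250
LCL = np̄ − 3·√(np̄(1−p̄)) = 3.1250 − 3 × 1.7116 = -2.0099 → 0 (negative, so LCL = 0)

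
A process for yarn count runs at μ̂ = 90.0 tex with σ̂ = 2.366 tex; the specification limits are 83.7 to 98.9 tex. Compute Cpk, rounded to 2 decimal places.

0.89

Cpu = (USL − μ̂) / (3σ̂) = (98.9 − 90.0) / (3 × 2.366) = 1.2539; Cpl = (μ̂ − LSL) / (3σ̂) = (90.0 − 83.7) / (3 × 2.366) = 0.8876; Cpk = min(Cpu, Cpl) = 0.8876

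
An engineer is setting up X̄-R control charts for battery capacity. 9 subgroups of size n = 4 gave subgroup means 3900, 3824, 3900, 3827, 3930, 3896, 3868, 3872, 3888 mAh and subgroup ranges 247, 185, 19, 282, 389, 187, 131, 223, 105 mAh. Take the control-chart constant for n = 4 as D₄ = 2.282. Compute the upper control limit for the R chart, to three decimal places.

448.286

R̄ = (247 + 185 + 19 + 282 + 389 + 187 + 131 + 223 + 105) / 9 = 1768.0000 / 9 = 196.4444
UCL_R = D₄·R̄ = 2.282 × 196.4444 = 448.2862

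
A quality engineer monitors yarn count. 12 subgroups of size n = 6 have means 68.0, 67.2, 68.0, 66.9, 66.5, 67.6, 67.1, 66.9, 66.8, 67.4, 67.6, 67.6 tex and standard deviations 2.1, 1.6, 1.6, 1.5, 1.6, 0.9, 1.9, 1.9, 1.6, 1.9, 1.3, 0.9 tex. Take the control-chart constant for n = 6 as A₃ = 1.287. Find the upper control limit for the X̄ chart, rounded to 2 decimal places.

69.32

X̄̄ = (68.0 + 67.2 + 68.0 + 66.9 + 66.5 + 67.6 + 67.1 + 66.9 + 66.8 + 67.4 + 67.6 + 67.6) / 12 = 67.3000
s̄ = (2.1 + 1.6 + 1.6 + 1.5 + 1.6 + 0.9 + 1.9 + 1.9 + 1.6 + 1.9 + 1.3 + 0.9) / 12 = 1.5667
UCL = X̄̄ + A₃·s̄ = 67.3000 + 1.287 × 1.5667 = 69.3163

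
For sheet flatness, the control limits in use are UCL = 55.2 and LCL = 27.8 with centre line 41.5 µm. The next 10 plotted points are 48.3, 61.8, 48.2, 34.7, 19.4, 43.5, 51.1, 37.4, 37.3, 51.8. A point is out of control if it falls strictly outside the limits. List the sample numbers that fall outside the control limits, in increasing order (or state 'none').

Compare each point to [27.8, 55.2]: sample 2 = 61.8 > UCL; sample 5 = 19.4 < LCL.

2, 5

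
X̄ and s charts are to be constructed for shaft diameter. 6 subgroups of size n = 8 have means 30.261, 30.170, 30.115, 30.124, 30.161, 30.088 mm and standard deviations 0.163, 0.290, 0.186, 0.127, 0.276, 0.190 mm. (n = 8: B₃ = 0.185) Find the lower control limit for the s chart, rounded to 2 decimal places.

0.04

s̄ = (0.163 + 0.290 + 0.186 + 0.127 + 0.276 + 0.190) / 6 = 0.2053
LCL_s = B₃·s̄ = 0.185 × 0.2053 = 0.0380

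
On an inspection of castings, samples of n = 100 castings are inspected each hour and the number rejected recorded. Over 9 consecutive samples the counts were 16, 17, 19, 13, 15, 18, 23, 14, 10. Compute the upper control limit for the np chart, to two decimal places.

27.14

p̄ = Σdᵢ / (k·n) = 145 / (9 × 100) = 0.16111
UCL = np̄ + 3·√(np̄(1−p̄)) = 16.1111 + 3 × √(16.1111×0.83889) = 16.1111 + 3 × 3.6763 = 27.1401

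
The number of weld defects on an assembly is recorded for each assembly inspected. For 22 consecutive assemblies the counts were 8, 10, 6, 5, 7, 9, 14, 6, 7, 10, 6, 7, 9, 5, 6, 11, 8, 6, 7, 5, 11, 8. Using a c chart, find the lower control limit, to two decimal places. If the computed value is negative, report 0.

c̄ = (8 + 10 + 6 + 5 + 7 + 9 + 14 + 6 + 7 + 10 + 6 + 7 + 9 + 5 + 6 + 11 + 8 + 6 + 7 + 5 + 11 + 8) / 22 = 171 / 22 = 7.7727
LCL = c̄ − 3√c̄ = 7.7727 − 3 × 2.7880 = -0.5912 → 0 (cannot be negative)

0.00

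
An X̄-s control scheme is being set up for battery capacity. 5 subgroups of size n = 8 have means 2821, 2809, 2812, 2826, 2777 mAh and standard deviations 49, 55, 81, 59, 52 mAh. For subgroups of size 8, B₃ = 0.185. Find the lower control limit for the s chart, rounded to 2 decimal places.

10.95

s̄ = (49 + 55 + 81 + 59 + 52) / 5 = 59.2000
LCL_s = B₃·s̄ = 0.185 × 59.2000 = 10.9520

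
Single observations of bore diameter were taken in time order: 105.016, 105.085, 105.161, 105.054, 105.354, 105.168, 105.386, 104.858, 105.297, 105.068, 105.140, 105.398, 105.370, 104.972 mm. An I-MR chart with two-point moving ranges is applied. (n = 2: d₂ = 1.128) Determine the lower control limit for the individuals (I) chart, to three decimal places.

104.571

X̄ = (105.016 + 105.085 + 105.161 + 105.054 + 105.354 + 105.168 + 105.386 + 104.858 + 105.297 + 105.068 + 105.140 + 105.398 + 105.370 + 104.972) / 14 = 105.1662
Moving ranges: 0.069, 0.076, 0.107, 0.300, 0.186, 0.218, 0.528, 0.439, 0.229, 0.072, 0.258, 0.028, 0.398; M̄R̄ = 2.9080 / 13 = 0.2237
LCL = X̄ − 3·M̄R̄/d₂ = 105.1662 − 3 × 0.2237 / 1.128 = 104.5713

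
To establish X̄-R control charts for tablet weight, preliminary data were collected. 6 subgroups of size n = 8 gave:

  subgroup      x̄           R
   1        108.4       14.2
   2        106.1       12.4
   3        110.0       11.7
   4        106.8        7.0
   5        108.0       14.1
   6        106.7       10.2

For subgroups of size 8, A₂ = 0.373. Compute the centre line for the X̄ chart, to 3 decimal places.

107.667

X̄̄ = (108.4 + 106.1 + 110.0 + 106.8 + 108.0 + 106.7) / 6 = 646.0000 / 6 = 107.6667
CL = X̄̄ = 107.6667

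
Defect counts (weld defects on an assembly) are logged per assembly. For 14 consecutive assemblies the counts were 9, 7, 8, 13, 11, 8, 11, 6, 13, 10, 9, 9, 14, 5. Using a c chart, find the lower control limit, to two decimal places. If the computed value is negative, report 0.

0.25

c̄ = (9 + 7 + 8 + 13 + 11 + 8 + 11 + 6 + 13 + 10 + 9 + 9 + 14 + 5) / 14 = 133 / 14 = 9.5000
LCL = c̄ − 3√c̄ = 9.5000 − 3 × 3.0822 = 0.2534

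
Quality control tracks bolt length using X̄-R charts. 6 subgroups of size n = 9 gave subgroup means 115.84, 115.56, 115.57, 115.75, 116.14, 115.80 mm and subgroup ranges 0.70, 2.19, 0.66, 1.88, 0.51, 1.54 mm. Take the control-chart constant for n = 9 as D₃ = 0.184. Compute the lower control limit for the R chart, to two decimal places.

0.23

R̄ = (0.70 + 2.19 + 0.66 + 1.88 + 0.51 + 1.54) / 6 = 7.4800 / 6 = 1.2467
LCL_R = D₃·R̄ = 0.184 × 1.2467 = 0.2294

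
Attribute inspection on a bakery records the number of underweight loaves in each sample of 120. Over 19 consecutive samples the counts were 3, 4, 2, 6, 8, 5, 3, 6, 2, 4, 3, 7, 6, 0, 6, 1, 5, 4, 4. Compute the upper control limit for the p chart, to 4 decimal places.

p̄ = Σdᵢ / (k·n) = 79 / (19 × 120) = 0.03465
UCL = p̄ + 3·√(p̄(1−p̄)/n) = 0.03465 + 3 × √(0.03465×0.96535/120) = 0.03465 + 3 × 0.01670 = 0.08474

0.0847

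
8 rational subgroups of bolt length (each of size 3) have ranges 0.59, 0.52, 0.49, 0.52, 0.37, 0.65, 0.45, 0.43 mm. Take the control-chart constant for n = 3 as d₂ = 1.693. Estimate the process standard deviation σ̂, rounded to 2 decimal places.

0.30

R̄ = (0.59 + 0.52 + 0.49 + 0.52 + 0.37 + 0.65 + 0.45 + 0.43) / 8 = 0.5025
σ̂ = R̄ / d₂ = 0.5025 / 1.693 = 0.2968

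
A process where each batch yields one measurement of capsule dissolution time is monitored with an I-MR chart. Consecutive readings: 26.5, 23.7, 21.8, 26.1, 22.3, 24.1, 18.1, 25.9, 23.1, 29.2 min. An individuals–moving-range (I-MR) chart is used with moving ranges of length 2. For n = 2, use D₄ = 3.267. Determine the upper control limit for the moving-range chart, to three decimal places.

13.540

Moving ranges: 2.8, 1.9, 4.3, 3.8, 1.8, 6.0, 7.8, 2.8, 6.1; M̄R̄ = 37.3000 / 9 = 4.1444
UCL_MR = D₄·M̄R̄ = 3.267 × 4.1444 = 13.5399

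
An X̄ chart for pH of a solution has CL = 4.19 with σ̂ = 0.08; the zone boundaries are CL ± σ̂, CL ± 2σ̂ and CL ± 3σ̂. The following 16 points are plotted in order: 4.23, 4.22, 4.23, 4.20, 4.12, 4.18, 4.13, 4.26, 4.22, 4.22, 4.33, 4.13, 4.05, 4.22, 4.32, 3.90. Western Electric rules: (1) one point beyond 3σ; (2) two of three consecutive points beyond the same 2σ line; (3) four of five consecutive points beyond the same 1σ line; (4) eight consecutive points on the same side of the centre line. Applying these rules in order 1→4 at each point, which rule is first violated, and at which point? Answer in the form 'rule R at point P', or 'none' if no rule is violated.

rule 1 at point 16

Zone of each point (C = within 1σ̂, B = 1σ̂–2σ̂, A = 2σ̂–3σ̂, * = beyond 3σ̂; sign = side of CL): 1:+C, 2:+C, 3:+C, 4:+C, 5:-C, 6:-C, 7:-C, 8:+C, 9:+C, 10:+C, 11:+B, 12:-C, 13:-B, 14:+C, 15:+B, 16:-*
Rule 1 (one point beyond the 3σ limits) is satisfied at point 16.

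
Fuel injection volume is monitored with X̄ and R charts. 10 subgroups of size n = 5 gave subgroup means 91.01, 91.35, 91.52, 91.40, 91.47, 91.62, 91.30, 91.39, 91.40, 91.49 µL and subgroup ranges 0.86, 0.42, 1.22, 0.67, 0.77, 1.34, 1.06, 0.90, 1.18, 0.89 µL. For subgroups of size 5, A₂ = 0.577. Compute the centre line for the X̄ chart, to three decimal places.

91.395

X̄̄ = (91.01 + 91.35 + 91.52 + 91.40 + 91.47 + 91.62 + 91.30 + 91.39 + 91.40 + 91.49) / 10 = 913.9500 / 10 = 91.3950
CL = X̄̄ = 91.3950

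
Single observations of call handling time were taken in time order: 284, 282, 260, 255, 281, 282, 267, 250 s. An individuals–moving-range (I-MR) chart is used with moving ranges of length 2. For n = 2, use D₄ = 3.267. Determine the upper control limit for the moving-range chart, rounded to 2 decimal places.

Moving ranges: 2, 22, 5, 26, 1, 15, 17; M̄R̄ = 88.0000 / 7 = 12.5714
UCL_MR = D₄·M̄R̄ = 3.267 × 12.5714 = 41.0709

41.07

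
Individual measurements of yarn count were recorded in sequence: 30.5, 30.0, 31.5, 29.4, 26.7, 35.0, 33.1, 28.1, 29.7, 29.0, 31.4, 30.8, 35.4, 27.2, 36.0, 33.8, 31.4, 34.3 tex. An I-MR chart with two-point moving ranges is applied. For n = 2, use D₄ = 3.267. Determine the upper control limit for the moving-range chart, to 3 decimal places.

Moving ranges: 0.5, 1.5, 2.1, 2.7, 8.3, 1.9, 5.0, 1.6, 0.7, 2.4, 0.6, 4.6, 8.2, 8.8, 2.2, 2.4, 2.9; M̄R̄ = 56.4000 / 17 = 3.3176
UCL_MR = D₄·M̄R̄ = 3.267 × 3.3176 = 10.8388

10.839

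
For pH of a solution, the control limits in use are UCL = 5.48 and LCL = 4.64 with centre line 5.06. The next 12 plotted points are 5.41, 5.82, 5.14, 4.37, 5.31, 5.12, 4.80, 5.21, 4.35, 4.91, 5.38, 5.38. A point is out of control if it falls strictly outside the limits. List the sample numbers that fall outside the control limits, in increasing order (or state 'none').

2, 4, 9

Compare each point to [4.64, 5.48]: sample 2 = 5.82 > UCL; sample 4 = 4.37 < LCL; sample 9 = 4.35 < LCL.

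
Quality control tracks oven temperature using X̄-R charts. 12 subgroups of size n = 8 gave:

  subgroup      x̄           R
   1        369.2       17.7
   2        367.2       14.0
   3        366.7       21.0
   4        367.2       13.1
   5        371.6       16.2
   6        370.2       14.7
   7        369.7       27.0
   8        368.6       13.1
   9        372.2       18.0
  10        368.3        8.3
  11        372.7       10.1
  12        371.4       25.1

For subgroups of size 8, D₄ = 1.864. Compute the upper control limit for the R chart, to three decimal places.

R̄ = (17.7 + 14.0 + 21.0 + 13.1 + 16.2 + 14.7 + 27.0 + 13.1 + 18.0 + 8.3 + 10.1 + 25.1) / 12 = 198.3000 / 12 = 16.5250
UCL_R = D₄·R̄ = 1.864 × 16.5250 = 30.8026

30.803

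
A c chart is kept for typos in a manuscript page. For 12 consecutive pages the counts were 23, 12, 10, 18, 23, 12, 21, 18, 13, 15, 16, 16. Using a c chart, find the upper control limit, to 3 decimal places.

c̄ = (23 + 12 + 10 + 18 + 23 + 12 + 21 + 18 + 13 + 15 + 16 + 16) / 12 = 197 / 12 = 16.4167
UCL = c̄ + 3√c̄ = 16.4167 + 3 × √16.4167 = 16.4167 + 3 × 4.0517 = 28.5719

28.572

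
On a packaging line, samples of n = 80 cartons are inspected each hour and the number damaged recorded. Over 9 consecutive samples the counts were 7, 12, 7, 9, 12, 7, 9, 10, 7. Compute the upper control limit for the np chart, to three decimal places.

p̄ = Σdᵢ / (k·n) = 80 / (9 × 80) = 0.11111
UCL = np̄ + 3·√(np̄(1−p̄)) = 8.8889 + 3 × √(8.8889×0.88889) = 8.8889 + 3 × 2.8109 = 17.3216

17.322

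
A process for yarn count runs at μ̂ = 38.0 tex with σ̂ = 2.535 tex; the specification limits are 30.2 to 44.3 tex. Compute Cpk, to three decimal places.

0.828

Cpu = (USL − μ̂) / (3σ̂) = (44.3 − 38.0) / (3 × 2.535) = 0.8284; Cpl = (μ̂ − LSL) / (3σ̂) = (38.0 − 30.2) / (3 × 2.535) = 1.0256; Cpk = min(Cpu, Cpl) = 0.8284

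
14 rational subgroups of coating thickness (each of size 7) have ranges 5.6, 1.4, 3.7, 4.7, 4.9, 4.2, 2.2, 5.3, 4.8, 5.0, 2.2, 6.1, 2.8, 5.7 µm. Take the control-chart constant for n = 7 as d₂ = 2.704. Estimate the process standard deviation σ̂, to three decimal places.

R̄ = (5.6 + 1.4 + 3.7 + 4.7 + 4.9 + 4.2 + 2.2 + 5.3 + 4.8 + 5.0 + 2.2 + 6.1 + 2.8 + 5.7) / 14 = 4.1857
σ̂ = R̄ / d₂ = 4.1857 / 2.704 = 1.5480

1.548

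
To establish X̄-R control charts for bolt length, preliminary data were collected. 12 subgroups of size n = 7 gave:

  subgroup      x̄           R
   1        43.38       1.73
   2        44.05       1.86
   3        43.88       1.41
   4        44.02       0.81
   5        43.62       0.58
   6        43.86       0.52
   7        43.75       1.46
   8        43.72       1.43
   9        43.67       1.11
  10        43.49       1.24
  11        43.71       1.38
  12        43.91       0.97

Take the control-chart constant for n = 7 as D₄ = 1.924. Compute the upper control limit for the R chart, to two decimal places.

R̄ = (1.73 + 1.86 + 1.41 + 0.81 + 0.58 + 0.52 + 1.46 + 1.43 + 1.11 + 1.24 + 1.38 + 0.97) / 12 = 14.5000 / 12 = 1.2083
UCL_R = D₄·R̄ = 1.924 × 1.2083 = 2.3248

2.32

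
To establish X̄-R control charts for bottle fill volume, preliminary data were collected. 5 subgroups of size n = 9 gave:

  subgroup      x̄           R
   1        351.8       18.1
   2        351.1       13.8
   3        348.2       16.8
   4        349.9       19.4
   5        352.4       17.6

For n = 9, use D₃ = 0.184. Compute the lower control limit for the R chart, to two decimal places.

R̄ = (18.1 + 13.8 + 16.8 + 19.4 + 17.6) / 5 = 85.7000 / 5 = 17.1400
LCL_R = D₃·R̄ = 0.184 × 17.1400 = 3.1538

3.15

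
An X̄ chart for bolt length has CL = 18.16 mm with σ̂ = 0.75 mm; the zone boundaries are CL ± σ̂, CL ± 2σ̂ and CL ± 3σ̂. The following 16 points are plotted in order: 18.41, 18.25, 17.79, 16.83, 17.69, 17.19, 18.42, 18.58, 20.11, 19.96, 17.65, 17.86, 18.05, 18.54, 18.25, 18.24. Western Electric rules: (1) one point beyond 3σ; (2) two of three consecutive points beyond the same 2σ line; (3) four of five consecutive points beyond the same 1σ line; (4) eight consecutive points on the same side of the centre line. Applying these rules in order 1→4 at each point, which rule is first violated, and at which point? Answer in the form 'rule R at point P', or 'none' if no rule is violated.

Zone of each point (C = within 1σ̂, B = 1σ̂–2σ̂, A = 2σ̂–3σ̂, * = beyond 3σ̂; sign = side of CL): 1:+C, 2:+C, 3:-C, 4:-B, 5:-C, 6:-B, 7:+C, 8:+C, 9:+A, 10:+A, 11:-C, 12:-C, 13:-C, 14:+C, 15:+C, 16:+C
Rule 2 (two of three consecutive points beyond the same 2σ limit) is satisfied at point 10.

rule 2 at point 10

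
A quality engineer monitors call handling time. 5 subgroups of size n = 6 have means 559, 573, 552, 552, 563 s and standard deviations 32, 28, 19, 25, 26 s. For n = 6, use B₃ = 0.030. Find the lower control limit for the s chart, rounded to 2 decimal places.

s̄ = (32 + 28 + 19 + 25 + 26) / 5 = 26.0000
LCL_s = B₃·s̄ = 0.030 × 26.0000 = 0.7800

0.78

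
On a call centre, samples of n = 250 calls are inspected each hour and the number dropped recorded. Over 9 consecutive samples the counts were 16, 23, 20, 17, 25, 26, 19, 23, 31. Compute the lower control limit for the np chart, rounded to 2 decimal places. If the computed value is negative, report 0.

8.72

p̄ = Σdᵢ / (k·n) = 200 / (9 × 250) = 0.08889
LCL = np̄ − 3·√(np̄(1−p̄)) = 22.2222 − 3 × 4.4997 = 8.7233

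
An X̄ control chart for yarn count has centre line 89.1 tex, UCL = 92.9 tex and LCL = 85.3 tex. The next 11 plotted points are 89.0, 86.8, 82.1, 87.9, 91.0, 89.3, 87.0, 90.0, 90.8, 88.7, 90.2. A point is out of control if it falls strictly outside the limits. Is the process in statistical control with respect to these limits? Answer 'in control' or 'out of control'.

out of control

Compare each point to [85.3, 92.9]: sample 3 = 82.1 < LCL.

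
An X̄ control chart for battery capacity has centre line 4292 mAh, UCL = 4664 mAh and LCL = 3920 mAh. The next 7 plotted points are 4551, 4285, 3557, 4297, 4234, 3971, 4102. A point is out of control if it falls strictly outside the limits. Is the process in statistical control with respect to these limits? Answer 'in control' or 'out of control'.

out of control

Compare each point to [3920, 4664]: sample 3 = 3557 < LCL.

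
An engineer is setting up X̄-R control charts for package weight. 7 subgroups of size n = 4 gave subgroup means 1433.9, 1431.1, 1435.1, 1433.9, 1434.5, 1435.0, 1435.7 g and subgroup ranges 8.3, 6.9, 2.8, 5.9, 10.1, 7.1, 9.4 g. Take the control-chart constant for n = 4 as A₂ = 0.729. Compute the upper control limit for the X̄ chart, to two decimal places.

1439.43

X̄̄ = (1433.9 + 1431.1 + 1435.1 + 1433.9 + 1434.5 + 1435.0 + 1435.7) / 7 = 10039.2000 / 7 = 1434.1714
R̄ = (8.3 + 6.9 + 2.8 + 5.9 + 10.1 + 7.1 + 9.4) / 7 = 50.5000 / 7 = 7.2143
UCL = X̄̄ + A₂·R̄ = 1434.1714 + 0.729 × 7.2143 = 1439.4306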